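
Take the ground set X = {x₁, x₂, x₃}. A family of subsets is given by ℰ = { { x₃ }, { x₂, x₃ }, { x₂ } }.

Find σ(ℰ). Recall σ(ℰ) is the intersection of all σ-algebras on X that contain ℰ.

Start: ℰ ∪ {∅, X} = { {  }, { x₂ }, { x₃ }, { x₂, x₃ }, X }.
Pass 1: 3 new —
  { x₁ }  = X∖{ x₂, x₃ }
  { x₁, x₂ }  = X∖{ x₃ }
  { x₁, x₃ }  = X∖{ x₂ }
  [8 total]
Pass 2: closed — nothing new.

|σ(ℰ)| = 8.  σ(ℰ) = { {  }, { x₁ }, { x₂ }, { x₃ }, { x₁, x₂ }, { x₁, x₃ }, { x₂, x₃ }, X }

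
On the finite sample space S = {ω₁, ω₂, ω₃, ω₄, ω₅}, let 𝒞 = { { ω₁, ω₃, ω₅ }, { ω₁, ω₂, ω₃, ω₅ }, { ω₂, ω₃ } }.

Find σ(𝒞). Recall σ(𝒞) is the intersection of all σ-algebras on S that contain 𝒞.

σ(𝒞) = { {  }, { ω₂ }, { ω₃ }, { ω₄ }, { ω₁, ω₅ }, { ω₂, ω₃ }, { ω₂, ω₄ }, { ω₃, ω₄ }, { ω₁, ω₂, ω₅ }, { ω₁, ω₃, ω₅ }, { ω₁, ω₄, ω₅ }, { ω₂, ω₃, ω₄ }, { ω₁, ω₂, ω₃, ω₅ }, { ω₁, ω₂, ω₄, ω₅ }, { ω₁, ω₃, ω₄, ω₅ }, S }

Working:
Take S₀ = 𝒞 ∪ {∅, S} = { {  }, { ω₂, ω₃ }, { ω₁, ω₃, ω₅ }, { ω₁, ω₂, ω₃, ω₅ }, S }.
Iteration 1. New:
  { ω₄ }  = ᶜ of { ω₁, ω₂, ω₃, ω₅ }
  { ω₂, ω₄ }  = ᶜ of { ω₁, ω₃, ω₅ }
  { ω₁, ω₄, ω₅ }  = ᶜ of { ω₂, ω₃ }
Iteration 2 adds 3:
  { ω₂, ω₃, ω₄ }  = { ω₄ } ∪ { ω₂, ω₃ }
  { ω₁, ω₂, ω₄, ω₅ }  = { ω₁, ω₄, ω₅ } ∪ { ω₂, ω₄ }
  { ω₁, ω₃, ω₄, ω₅ }  = { ω₁, ω₄, ω₅ } ∪ { ω₁, ω₃, ω₅ }
Iteration 3: +3 →
  { ω₂ }  = ᶜ of { ω₁, ω₃, ω₄, ω₅ }
  { ω₃ }  = ᶜ of { ω₁, ω₂, ω₄, ω₅ }
  { ω₁, ω₅ }  = ᶜ of { ω₂, ω₃, ω₄ }
Iteration 4. New:
  { ω₃, ω₄ }  = { ω₃ } ∪ { ω₄ }
  { ω₁, ω₂, ω₅ }  = { ω₁, ω₅ } ∪ { ω₂ }
Iteration 5: already closed under ᶜ and ∪.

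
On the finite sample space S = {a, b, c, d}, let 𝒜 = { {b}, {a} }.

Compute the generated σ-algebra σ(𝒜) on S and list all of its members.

Initial family (4 sets): { {}, {a}, {b}, S }.
Pass 1: +3 →
  {a,b}  = {b} ∪ {a}
  {a,c,d}  = complement {b}
  {b,c,d}  = complement {a}
Pass 2 (1 new):
  {c,d}  = complement {a,b}
Pass 3: stable.

Hence σ(𝒜) has 8 members: { {}, {a}, {b}, {a,b}, {c,d}, {a,c,d}, {b,c,d}, S }.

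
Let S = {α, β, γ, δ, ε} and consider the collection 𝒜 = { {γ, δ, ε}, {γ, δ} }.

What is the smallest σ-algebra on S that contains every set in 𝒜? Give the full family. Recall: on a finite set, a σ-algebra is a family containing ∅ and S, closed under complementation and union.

|σ(𝒜)| = 8.  σ(𝒜) = { ∅, {ε}, {α, β}, {γ, δ}, {α, β, ε}, {γ, δ, ε}, {α, β, γ, δ}, S }

Trace:
Take S₀ = 𝒜 ∪ {∅, S} = { ∅, {γ, δ}, {γ, δ, ε}, S }.
Pass 1: +2 →
  {α, β}  = {γ, δ, ε}ᶜ
  {α, β, ε}  = {γ, δ}ᶜ
  [6 total]
Pass 2 (1 new):
  {α, β, γ, δ}  = {γ, δ} ∪ {α, β}
  [7 total]
Pass 3. New:
  {ε}  = {α, β, γ, δ}ᶜ
  [8 total]
Pass 4: closed — nothing new.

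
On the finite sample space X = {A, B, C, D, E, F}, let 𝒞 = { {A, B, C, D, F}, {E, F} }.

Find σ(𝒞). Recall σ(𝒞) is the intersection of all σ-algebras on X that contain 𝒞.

Seed the family with 𝒞 together with ∅ and X: { ∅, {E, F}, {A, B, C, D, F}, X }.
Round 1: +2 →
  {E}  = {A, B, C, D, F}ᶜ
  {A, B, C, D}  = {E, F}ᶜ
  |family| = 6
Round 2 adds 1:
  {A, B, C, D, E}  = {A, B, C, D} ∪ {E}
  |family| = 7
Round 3: 1 new —
  {F}  = {A, B, C, D, E}ᶜ
  |family| = 8
After Round 4 the family is unchanged; done.

σ(𝒞) = { ∅, {E}, {F}, {E, F}, {A, B, C, D}, {A, B, C, D, E}, {A, B, C, D, F}, X }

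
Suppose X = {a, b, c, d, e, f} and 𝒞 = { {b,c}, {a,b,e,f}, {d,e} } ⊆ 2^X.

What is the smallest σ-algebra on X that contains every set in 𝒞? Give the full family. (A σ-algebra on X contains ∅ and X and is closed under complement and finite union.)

Seed the family with 𝒞 together with ∅ and X: { ∅, {b,c}, {d,e}, {a,b,e,f}, X }.
Iteration 1: 6 new —
  {c,d}  = {a,b,e,f}ᶜ
  {a,b,c,f}  = {d,e}ᶜ
  {a,d,e,f}  = {b,c}ᶜ
  {b,c,d,e}  = {d,e} ∪ {b,c}
  {a,b,c,e,f}  = {b,c} ∪ {a,b,e,f}
  {a,b,d,e,f}  = {d,e} ∪ {a,b,e,f}
  [11 total]
Iteration 2: 7 new —
  {c}  = {a,b,d,e,f}ᶜ
  {d}  = {a,b,c,e,f}ᶜ
  {a,f}  = {b,c,d,e}ᶜ
  {b,c,d}  = {c,d} ∪ {b,c}
  {c,d,e}  = {c,d} ∪ {d,e}
  {a,b,c,d,f}  = {c,d} ∪ {a,b,c,f}
  {a,c,d,e,f}  = {c,d} ∪ {a,d,e,f}
  [18 total]
Iteration 3 (7 new):
  {b}  = {a,c,d,e,f}ᶜ
  {e}  = {a,b,c,d,f}ᶜ
  {a,b,f}  = {c,d,e}ᶜ
  {a,c,f}  = {c} ∪ {a,f}
  {a,d,f}  = {a,f} ∪ {d}
  {a,e,f}  = {b,c,d}ᶜ
  {a,c,d,f}  = {c,d} ∪ {a,f}
  [25 total]
Iteration 4 (7 new):
  {b,d}  = {b} ∪ {d}
  {b,e}  = {a,c,d,f}ᶜ
  {c,e}  = {e} ∪ {c}
  {b,c,e}  = {a,d,f}ᶜ
  {b,d,e}  = {a,c,f}ᶜ
  {a,b,d,f}  = {b} ∪ {a,d,f}
  {a,c,e,f}  = {a,c,f} ∪ {e}
  [32 total]
Iteration 5: stable.

|σ(𝒞)| = 32.  σ(𝒞) = { ∅, {b}, {c}, {d}, {e}, {a,f}, {b,c}, {b,d}, {b,e}, {c,d}, {c,e}, {d,e}, {a,b,f}, {a,c,f}, {a,d,f}, {a,e,f}, {b,c,d}, {b,c,e}, {b,d,e}, {c,d,e}, {a,b,c,f}, {a,b,d,f}, {a,b,e,f}, {a,c,d,f}, {a,c,e,f}, {a,d,e,f}, {b,c,d,e}, {a,b,c,d,f}, {a,b,c,e,f}, {a,b,d,e,f}, {a,c,d,e,f}, X }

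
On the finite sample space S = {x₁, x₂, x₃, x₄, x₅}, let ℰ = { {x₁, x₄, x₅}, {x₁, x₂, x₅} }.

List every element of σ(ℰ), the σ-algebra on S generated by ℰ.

σ(ℰ) = { {}, {x₂}, {x₃}, {x₄}, {x₁, x₅}, {x₂, x₃}, {x₂, x₄}, {x₃, x₄}, {x₁, x₂, x₅}, {x₁, x₃, x₅}, {x₁, x₄, x₅}, {x₂, x₃, x₄}, {x₁, x₂, x₃, x₅}, {x₁, x₂, x₄, x₅}, {x₁, x₃, x₄, x₅}, S }

Derivation:
Take S₀ = ℰ ∪ {∅, S} = { {}, {x₁, x₂, x₅}, {x₁, x₄, x₅}, S }.
Round 1 (3 new):
  {x₂, x₃}  = {x₁, x₄, x₅}ᶜ
  {x₃, x₄}  = {x₁, x₂, x₅}ᶜ
  {x₁, x₂, x₄, x₅}  = {x₁, x₂, x₅} ∪ {x₁, x₄, x₅}
  |family| = 7
Round 2: 4 new —
  {x₃}  = {x₁, x₂, x₄, x₅}ᶜ
  {x₂, x₃, x₄}  = {x₃, x₄} ∪ {x₂, x₃}
  {x₁, x₂, x₃, x₅}  = {x₁, x₂, x₅} ∪ {x₂, x₃}
  {x₁, x₃, x₄, x₅}  = {x₁, x₄, x₅} ∪ {x₃, x₄}
  |family| = 11
Round 3 adds 3:
  {x₂}  = {x₁, x₃, x₄, x₅}ᶜ
  {x₄}  = {x₁, x₂, x₃, x₅}ᶜ
  {x₁, x₅}  = {x₂, x₃, x₄}ᶜ
  |family| = 14
Round 4 adds 2:
  {x₂, x₄}  = {x₄} ∪ {x₂}
  {x₁, x₃, x₅}  = {x₃} ∪ {x₁, x₅}
  |family| = 16
Round 5: no new sets; the family is a σ-algebra.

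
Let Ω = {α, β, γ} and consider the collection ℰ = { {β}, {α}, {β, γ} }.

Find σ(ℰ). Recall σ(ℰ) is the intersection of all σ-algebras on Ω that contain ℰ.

Take S₀ = ℰ ∪ {∅, Ω} = { {}, {α}, {β}, {β, γ}, Ω }.
Pass 1: +2 →
  {α, β}  = {β} ∪ {α}
  {α, γ}  = complement {β}
  |family| = 7
Pass 2: 1 new —
  {γ}  = complement {α, β}
  |family| = 8
Pass 3: already closed under ᶜ and ∪.

Hence σ(ℰ) has 8 members: { {}, {α}, {β}, {γ}, {α, β}, {α, γ}, {β, γ}, Ω }.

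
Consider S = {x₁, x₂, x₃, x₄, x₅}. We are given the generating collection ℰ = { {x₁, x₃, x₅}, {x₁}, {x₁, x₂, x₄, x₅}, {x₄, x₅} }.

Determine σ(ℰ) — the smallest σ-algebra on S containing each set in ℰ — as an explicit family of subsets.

|σ(ℰ)| = 32.  σ(ℰ) = { ∅, {x₁}, {x₂}, {x₃}, {x₄}, {x₅}, {x₁, x₂}, {x₁, x₃}, {x₁, x₄}, {x₁, x₅}, {x₂, x₃}, {x₂, x₄}, {x₂, x₅}, {x₃, x₄}, {x₃, x₅}, {x₄, x₅}, {x₁, x₂, x₃}, {x₁, x₂, x₄}, {x₁, x₂, x₅}, {x₁, x₃, x₄}, {x₁, x₃, x₅}, {x₁, x₄, x₅}, {x₂, x₃, x₄}, {x₂, x₃, x₅}, {x₂, x₄, x₅}, {x₃, x₄, x₅}, {x₁, x₂, x₃, x₄}, {x₁, x₂, x₃, x₅}, {x₁, x₂, x₄, x₅}, {x₁, x₃, x₄, x₅}, {x₂, x₃, x₄, x₅}, S }

Working:
Initial family (6 sets): { ∅, {x₁}, {x₄, x₅}, {x₁, x₃, x₅}, {x₁, x₂, x₄, x₅}, S }.
Pass 1. New:
  {x₃}  = ᶜ of {x₁, x₂, x₄, x₅}
  {x₂, x₄}  = ᶜ of {x₁, x₃, x₅}
  {x₁, x₂, x₃}  = ᶜ of {x₄, x₅}
  {x₁, x₄, x₅}  = {x₄, x₅} ∪ {x₁}
  {x₁, x₃, x₄, x₅}  = {x₄, x₅} ∪ {x₁, x₃, x₅}
  {x₂, x₃, x₄, x₅}  = ᶜ of {x₁}
  |family| = 12
Pass 2: 9 new —
  {x₂}  = ᶜ of {x₁, x₃, x₄, x₅}
  {x₁, x₃}  = {x₃} ∪ {x₁}
  {x₂, x₃}  = ᶜ of {x₁, x₄, x₅}
  {x₁, x₂, x₄}  = {x₂, x₄} ∪ {x₁}
  {x₂, x₃, x₄}  = {x₃} ∪ {x₂, x₄}
  {x₂, x₄, x₅}  = {x₄, x₅} ∪ {x₂, x₄}
  {x₃, x₄, x₅}  = {x₄, x₅} ∪ {x₃}
  {x₁, x₂, x₃, x₄}  = {x₁, x₂, x₃} ∪ {x₂, x₄}
  {x₁, x₂, x₃, x₅}  = {x₁, x₂, x₃} ∪ {x₁, x₃, x₅}
  |family| = 21
Pass 3: +5 →
  {x₄}  = ᶜ of {x₁, x₂, x₃, x₅}
  {x₅}  = ᶜ of {x₁, x₂, x₃, x₄}
  {x₁, x₂}  = ᶜ of {x₃, x₄, x₅}
  {x₁, x₅}  = ᶜ of {x₂, x₃, x₄}
  {x₃, x₅}  = ᶜ of {x₁, x₂, x₄}
  |family| = 26
Pass 4. New:
  {x₁, x₄}  = {x₄} ∪ {x₁}
  {x₂, x₅}  = {x₂} ∪ {x₅}
  {x₃, x₄}  = {x₃} ∪ {x₄}
  {x₁, x₂, x₅}  = {x₁, x₂} ∪ {x₅}
  {x₁, x₃, x₄}  = {x₁, x₃} ∪ {x₄}
  {x₂, x₃, x₅}  = {x₂} ∪ {x₃, x₅}
  |family| = 32
Pass 5: closed — nothing new.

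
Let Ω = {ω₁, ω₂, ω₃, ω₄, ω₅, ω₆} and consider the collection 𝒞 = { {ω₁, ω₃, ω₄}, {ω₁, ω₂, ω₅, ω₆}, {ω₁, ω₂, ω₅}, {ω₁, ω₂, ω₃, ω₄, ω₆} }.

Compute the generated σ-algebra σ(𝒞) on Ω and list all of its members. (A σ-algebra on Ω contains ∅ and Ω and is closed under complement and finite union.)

Seed the family with 𝒞 together with ∅ and Ω: { {}, {ω₁, ω₂, ω₅}, {ω₁, ω₃, ω₄}, {ω₁, ω₂, ω₅, ω₆}, {ω₁, ω₂, ω₃, ω₄, ω₆}, Ω }.
Round 1: 5 new —
  {ω₅}  = ᶜ of {ω₁, ω₂, ω₃, ω₄, ω₆}
  {ω₃, ω₄}  = ᶜ of {ω₁, ω₂, ω₅, ω₆}
  {ω₂, ω₅, ω₆}  = ᶜ of {ω₁, ω₃, ω₄}
  {ω₃, ω₄, ω₆}  = ᶜ of {ω₁, ω₂, ω₅}
  {ω₁, ω₂, ω₃, ω₄, ω₅}  = {ω₁, ω₂, ω₅} ∪ {ω₁, ω₃, ω₄}
  (now 11)
Round 2 adds 6:
  {ω₆}  = ᶜ of {ω₁, ω₂, ω₃, ω₄, ω₅}
  {ω₃, ω₄, ω₅}  = {ω₃, ω₄} ∪ {ω₅}
  {ω₁, ω₃, ω₄, ω₅}  = {ω₅} ∪ {ω₁, ω₃, ω₄}
  {ω₁, ω₃, ω₄, ω₆}  = {ω₁, ω₃, ω₄} ∪ {ω₃, ω₄, ω₆}
  {ω₃, ω₄, ω₅, ω₆}  = {ω₅} ∪ {ω₃, ω₄, ω₆}
  {ω₂, ω₃, ω₄, ω₅, ω₆}  = {ω₃, ω₄} ∪ {ω₂, ω₅, ω₆}
  (now 17)
Round 3: +7 →
  {ω₁}  = ᶜ of {ω₂, ω₃, ω₄, ω₅, ω₆}
  {ω₁, ω₂}  = ᶜ of {ω₃, ω₄, ω₅, ω₆}
  {ω₂, ω₅}  = ᶜ of {ω₁, ω₃, ω₄, ω₆}
  {ω₂, ω₆}  = ᶜ of {ω₁, ω₃, ω₄, ω₅}
  {ω₅, ω₆}  = {ω₆} ∪ {ω₅}
  {ω₁, ω₂, ω₆}  = ᶜ of {ω₃, ω₄, ω₅}
  {ω₁, ω₃, ω₄, ω₅, ω₆}  = {ω₃, ω₄, ω₅} ∪ {ω₁, ω₃, ω₄, ω₆}
  (now 24)
Round 4: 7 new —
  {ω₂}  = ᶜ of {ω₁, ω₃, ω₄, ω₅, ω₆}
  {ω₁, ω₅}  = {ω₅} ∪ {ω₁}
  {ω₁, ω₆}  = {ω₆} ∪ {ω₁}
  {ω₁, ω₅, ω₆}  = {ω₅, ω₆} ∪ {ω₁}
  {ω₁, ω₂, ω₃, ω₄}  = ᶜ of {ω₅, ω₆}
  {ω₂, ω₃, ω₄, ω₅}  = {ω₂, ω₅} ∪ {ω₃, ω₄, ω₅}
  {ω₂, ω₃, ω₄, ω₆}  = {ω₃, ω₄} ∪ {ω₂, ω₆}
  (now 31)
Round 5. New:
  {ω₂, ω₃, ω₄}  = ᶜ of {ω₁, ω₅, ω₆}
  (now 32)
Round 6: closed — nothing new.

Therefore σ(𝒞) = { {}, {ω₁}, {ω₂}, {ω₅}, {ω₆}, {ω₁, ω₂}, {ω₁, ω₅}, {ω₁, ω₆}, {ω₂, ω₅}, {ω₂, ω₆}, {ω₃, ω₄}, {ω₅, ω₆}, {ω₁, ω₂, ω₅}, {ω₁, ω₂, ω₆}, {ω₁, ω₃, ω₄}, {ω₁, ω₅, ω₆}, {ω₂, ω₃, ω₄}, {ω₂, ω₅, ω₆}, {ω₃, ω₄, ω₅}, {ω₃, ω₄, ω₆}, {ω₁, ω₂, ω₃, ω₄}, {ω₁, ω₂, ω₅, ω₆}, {ω₁, ω₃, ω₄, ω₅}, {ω₁, ω₃, ω₄, ω₆}, {ω₂, ω₃, ω₄, ω₅}, {ω₂, ω₃, ω₄, ω₆}, {ω₃, ω₄, ω₅, ω₆}, {ω₁, ω₂, ω₃, ω₄, ω₅}, {ω₁, ω₂, ω₃, ω₄, ω₆}, {ω₁, ω₃, ω₄, ω₅, ω₆}, {ω₂, ω₃, ω₄, ω₅, ω₆}, Ω } (|σ(𝒞)| = 32).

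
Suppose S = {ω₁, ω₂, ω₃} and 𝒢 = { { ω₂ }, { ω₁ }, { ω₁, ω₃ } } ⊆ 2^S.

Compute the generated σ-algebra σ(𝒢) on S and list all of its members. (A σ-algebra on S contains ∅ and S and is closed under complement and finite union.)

Initial family (5 sets): { {  }, { ω₁ }, { ω₂ }, { ω₁, ω₃ }, S }.
Pass 1: +2 →
  { ω₁, ω₂ }  = { ω₂ } ∪ { ω₁ }
  { ω₂, ω₃ }  = { ω₁ }ᶜ
  — 7 sets.
Pass 2 (1 new):
  { ω₃ }  = { ω₁, ω₂ }ᶜ
  — 8 sets.
Pass 3: closed — nothing new.

Hence σ(𝒢) has 8 members: { {  }, { ω₁ }, { ω₂ }, { ω₃ }, { ω₁, ω₂ }, { ω₁, ω₃ }, { ω₂, ω₃ }, S }.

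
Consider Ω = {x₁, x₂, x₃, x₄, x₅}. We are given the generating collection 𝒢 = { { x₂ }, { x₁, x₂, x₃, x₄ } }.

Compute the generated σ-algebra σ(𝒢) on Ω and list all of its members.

Answer: σ(𝒢) = { {}, { x₂ }, { x₅ }, { x₂, x₅ }, { x₁, x₃, x₄ }, { x₁, x₂, x₃, x₄ }, { x₁, x₃, x₄, x₅ }, Ω }

Trace:
Seed the family with 𝒢 together with ∅ and Ω: { {}, { x₂ }, { x₁, x₂, x₃, x₄ }, Ω }.
Pass 1: +2 →
  { x₅ }  = { x₁, x₂, x₃, x₄ }ᶜ
  { x₁, x₃, x₄, x₅ }  = { x₂ }ᶜ
  (now 6)
Pass 2. New:
  { x₂, x₅ }  = { x₂ } ∪ { x₅ }
  (now 7)
Pass 3: 1 new —
  { x₁, x₃, x₄ }  = { x₂, x₅ }ᶜ
  (now 8)
Pass 4: stable.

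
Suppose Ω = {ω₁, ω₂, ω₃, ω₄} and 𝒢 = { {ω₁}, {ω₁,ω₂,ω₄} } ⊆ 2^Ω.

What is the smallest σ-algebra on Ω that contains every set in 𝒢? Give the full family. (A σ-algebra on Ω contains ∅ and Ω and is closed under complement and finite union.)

|σ(𝒢)| = 8.  σ(𝒢) = { ∅, {ω₁}, {ω₃}, {ω₁,ω₃}, {ω₂,ω₄}, {ω₁,ω₂,ω₄}, {ω₂,ω₃,ω₄}, Ω }

Derivation:
Seed the family with 𝒢 together with ∅ and Ω: { ∅, {ω₁}, {ω₁,ω₂,ω₄}, Ω }.
Pass 1: 2 new —
  {ω₃}  = Ω∖{ω₁,ω₂,ω₄}
  {ω₂,ω₃,ω₄}  = Ω∖{ω₁}
  — 6 sets.
Pass 2: +1 →
  {ω₁,ω₃}  = {ω₃} ∪ {ω₁}
  — 7 sets.
Pass 3 (1 new):
  {ω₂,ω₄}  = Ω∖{ω₁,ω₃}
  — 8 sets.
Pass 4: already closed under ᶜ and ∪.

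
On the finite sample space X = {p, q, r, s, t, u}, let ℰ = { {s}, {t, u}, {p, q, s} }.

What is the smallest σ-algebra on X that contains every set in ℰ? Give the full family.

Start: ℰ ∪ {∅, X} = { ∅, {s}, {t, u}, {p, q, s}, X }.
Iteration 1 (5 new):
  {r, t, u}  = complement {p, q, s}
  {s, t, u}  = {t, u} ∪ {s}
  {p, q, r, s}  = complement {t, u}
  {p, q, r, t, u}  = complement {s}
  {p, q, s, t, u}  = {t, u} ∪ {p, q, s}
Iteration 2: +3 →
  {r}  = complement {p, q, s, t, u}
  {p, q, r}  = complement {s, t, u}
  {r, s, t, u}  = {r, t, u} ∪ {s}
Iteration 3: +2 →
  {p, q}  = complement {r, s, t, u}
  {r, s}  = {r} ∪ {s}
Iteration 4 adds 1:
  {p, q, t, u}  = complement {r, s}
Iteration 5: already closed under ᶜ and ∪.

Therefore σ(ℰ) = { ∅, {r}, {s}, {p, q}, {r, s}, {t, u}, {p, q, r}, {p, q, s}, {r, t, u}, {s, t, u}, {p, q, r, s}, {p, q, t, u}, {r, s, t, u}, {p, q, r, t, u}, {p, q, s, t, u}, X } (|σ(ℰ)| = 16).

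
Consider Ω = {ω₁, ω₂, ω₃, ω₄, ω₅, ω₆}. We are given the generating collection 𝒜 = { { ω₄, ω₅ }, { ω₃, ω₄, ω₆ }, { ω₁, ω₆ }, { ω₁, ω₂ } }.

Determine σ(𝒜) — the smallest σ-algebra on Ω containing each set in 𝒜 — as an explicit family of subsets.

Seed the family with 𝒜 together with ∅ and Ω: { ∅, { ω₁, ω₂ }, { ω₁, ω₆ }, { ω₄, ω₅ }, { ω₃, ω₄, ω₆ }, Ω }.
Pass 1: +9 →
  { ω₁, ω₂, ω₅ }  = ᶜ of { ω₃, ω₄, ω₆ }
  { ω₁, ω₂, ω₆ }  = { ω₁, ω₂ } ∪ { ω₁, ω₆ }
  { ω₁, ω₂, ω₃, ω₆ }  = ᶜ of { ω₄, ω₅ }
  { ω₁, ω₂, ω₄, ω₅ }  = { ω₄, ω₅ } ∪ { ω₁, ω₂ }
  { ω₁, ω₃, ω₄, ω₆ }  = { ω₁, ω₆ } ∪ { ω₃, ω₄, ω₆ }
  { ω₁, ω₄, ω₅, ω₆ }  = { ω₄, ω₅ } ∪ { ω₁, ω₆ }
  { ω₂, ω₃, ω₄, ω₅ }  = ᶜ of { ω₁, ω₆ }
  { ω₃, ω₄, ω₅, ω₆ }  = ᶜ of { ω₁, ω₂ }
  { ω₁, ω₂, ω₃, ω₄, ω₆ }  = { ω₁, ω₂ } ∪ { ω₃, ω₄, ω₆ }
Pass 2: +11 →
  { ω₅ }  = ᶜ of { ω₁, ω₂, ω₃, ω₄, ω₆ }
  { ω₂, ω₃ }  = ᶜ of { ω₁, ω₄, ω₅, ω₆ }
  { ω₂, ω₅ }  = ᶜ of { ω₁, ω₃, ω₄, ω₆ }
  { ω₃, ω₆ }  = ᶜ of { ω₁, ω₂, ω₄, ω₅ }
  { ω₃, ω₄, ω₅ }  = ᶜ of { ω₁, ω₂, ω₆ }
  { ω₁, ω₂, ω₅, ω₆ }  = { ω₁, ω₆ } ∪ { ω₁, ω₂, ω₅ }
  { ω₁, ω₂, ω₃, ω₄, ω₅ }  = { ω₁, ω₂ } ∪ { ω₂, ω₃, ω₄, ω₅ }
  { ω₁, ω₂, ω₃, ω₅, ω₆ }  = { ω₁, ω₂, ω₃, ω₆ } ∪ { ω₁, ω₂, ω₅ }
  { ω₁, ω₂, ω₄, ω₅, ω₆ }  = { ω₁, ω₂ } ∪ { ω₁, ω₄, ω₅, ω₆ }
  { ω₁, ω₃, ω₄, ω₅, ω₆ }  = { ω₃, ω₄, ω₅, ω₆ } ∪ { ω₁, ω₆ }
  { ω₂, ω₃, ω₄, ω₅, ω₆ }  = { ω₃, ω₄, ω₅, ω₆ } ∪ { ω₂, ω₃, ω₄, ω₅ }
Pass 3: 16 new —
  { ω₁ }  = ᶜ of { ω₂, ω₃, ω₄, ω₅, ω₆ }
  { ω₂ }  = ᶜ of { ω₁, ω₃, ω₄, ω₅, ω₆ }
  { ω₃ }  = ᶜ of { ω₁, ω₂, ω₄, ω₅, ω₆ }
  { ω₄ }  = ᶜ of { ω₁, ω₂, ω₃, ω₅, ω₆ }
  { ω₆ }  = ᶜ of { ω₁, ω₂, ω₃, ω₄, ω₅ }
  { ω₃, ω₄ }  = ᶜ of { ω₁, ω₂, ω₅, ω₆ }
  { ω₁, ω₂, ω₃ }  = { ω₁, ω₂ } ∪ { ω₂, ω₃ }
  { ω₁, ω₃, ω₆ }  = { ω₁, ω₆ } ∪ { ω₃, ω₆ }
  { ω₁, ω₅, ω₆ }  = { ω₁, ω₆ } ∪ { ω₅ }
  { ω₂, ω₃, ω₅ }  = { ω₂, ω₅ } ∪ { ω₂, ω₃ }
  { ω₂, ω₃, ω₆ }  = { ω₂, ω₃ } ∪ { ω₃, ω₆ }
  { ω₂, ω₄, ω₅ }  = { ω₂, ω₅ } ∪ { ω₄, ω₅ }
  { ω₃, ω₅, ω₆ }  = { ω₅ } ∪ { ω₃, ω₆ }
  { ω₁, ω₂, ω₃, ω₅ }  = { ω₁, ω₂, ω₅ } ∪ { ω₂, ω₃ }
  { ω₂, ω₃, ω₄, ω₆ }  = { ω₃, ω₄, ω₆ } ∪ { ω₂, ω₃ }
  { ω₂, ω₃, ω₅, ω₆ }  = { ω₂, ω₅ } ∪ { ω₃, ω₆ }
Pass 4. New:
  { ω₁, ω₃ }  = { ω₃ } ∪ { ω₁ }
  { ω₁, ω₄ }  = ᶜ of { ω₂, ω₃, ω₅, ω₆ }
  { ω₁, ω₅ }  = ᶜ of { ω₂, ω₃, ω₄, ω₆ }
  { ω₂, ω₄ }  = { ω₂ } ∪ { ω₄ }
  { ω₂, ω₆ }  = { ω₂ } ∪ { ω₆ }
  { ω₃, ω₅ }  = { ω₃ } ∪ { ω₅ }
  { ω₄, ω₆ }  = ᶜ of { ω₁, ω₂, ω₃, ω₅ }
  { ω₅, ω₆ }  = { ω₆ } ∪ { ω₅ }
  { ω₁, ω₂, ω₄ }  = ᶜ of { ω₃, ω₅, ω₆ }
  { ω₁, ω₃, ω₄ }  = { ω₃, ω₄ } ∪ { ω₁ }
  { ω₁, ω₄, ω₅ }  = ᶜ of { ω₂, ω₃, ω₆ }
  { ω₁, ω₄, ω₆ }  = ᶜ of { ω₂, ω₃, ω₅ }
  { ω₂, ω₃, ω₄ }  = ᶜ of { ω₁, ω₅, ω₆ }
  { ω₂, ω₅, ω₆ }  = { ω₂, ω₅ } ∪ { ω₆ }
  { ω₄, ω₅, ω₆ }  = ᶜ of { ω₁, ω₂, ω₃ }
  { ω₁, ω₂, ω₃, ω₄ }  = { ω₃, ω₄ } ∪ { ω₁, ω₂, ω₃ }
  { ω₁, ω₂, ω₄, ω₆ }  = { ω₄ } ∪ { ω₁, ω₂, ω₆ }
  { ω₁, ω₃, ω₄, ω₅ }  = { ω₁ } ∪ { ω₃, ω₄, ω₅ }
  { ω₁, ω₃, ω₅, ω₆ }  = { ω₁, ω₃, ω₆ } ∪ { ω₁, ω₅, ω₆ }
  { ω₂, ω₄, ω₅, ω₆ }  = { ω₂, ω₄, ω₅ } ∪ { ω₆ }
Pass 5: +2 →
  { ω₁, ω₃, ω₅ }  = { ω₁, ω₃ } ∪ { ω₁, ω₅ }
  { ω₂, ω₄, ω₆ }  = { ω₂ } ∪ { ω₄, ω₆ }
Pass 6: no new sets; the family is a σ-algebra.

Therefore σ(𝒜) = { ∅, { ω₁ }, { ω₂ }, { ω₃ }, { ω₄ }, { ω₅ }, { ω₆ }, { ω₁, ω₂ }, { ω₁, ω₃ }, { ω₁, ω₄ }, { ω₁, ω₅ }, { ω₁, ω₆ }, { ω₂, ω₃ }, { ω₂, ω₄ }, { ω₂, ω₅ }, { ω₂, ω₆ }, { ω₃, ω₄ }, { ω₃, ω₅ }, { ω₃, ω₆ }, { ω₄, ω₅ }, { ω₄, ω₆ }, { ω₅, ω₆ }, { ω₁, ω₂, ω₃ }, { ω₁, ω₂, ω₄ }, { ω₁, ω₂, ω₅ }, { ω₁, ω₂, ω₆ }, { ω₁, ω₃, ω₄ }, { ω₁, ω₃, ω₅ }, { ω₁, ω₃, ω₆ }, { ω₁, ω₄, ω₅ }, { ω₁, ω₄, ω₆ }, { ω₁, ω₅, ω₆ }, { ω₂, ω₃, ω₄ }, { ω₂, ω₃, ω₅ }, { ω₂, ω₃, ω₆ }, { ω₂, ω₄, ω₅ }, { ω₂, ω₄, ω₆ }, { ω₂, ω₅, ω₆ }, { ω₃, ω₄, ω₅ }, { ω₃, ω₄, ω₆ }, { ω₃, ω₅, ω₆ }, { ω₄, ω₅, ω₆ }, { ω₁, ω₂, ω₃, ω₄ }, { ω₁, ω₂, ω₃, ω₅ }, { ω₁, ω₂, ω₃, ω₆ }, { ω₁, ω₂, ω₄, ω₅ }, { ω₁, ω₂, ω₄, ω₆ }, { ω₁, ω₂, ω₅, ω₆ }, { ω₁, ω₃, ω₄, ω₅ }, { ω₁, ω₃, ω₄, ω₆ }, { ω₁, ω₃, ω₅, ω₆ }, { ω₁, ω₄, ω₅, ω₆ }, { ω₂, ω₃, ω₄, ω₅ }, { ω₂, ω₃, ω₄, ω₆ }, { ω₂, ω₃, ω₅, ω₆ }, { ω₂, ω₄, ω₅, ω₆ }, { ω₃, ω₄, ω₅, ω₆ }, { ω₁, ω₂, ω₃, ω₄, ω₅ }, { ω₁, ω₂, ω₃, ω₄, ω₆ }, { ω₁, ω₂, ω₃, ω₅, ω₆ }, { ω₁, ω₂, ω₄, ω₅, ω₆ }, { ω₁, ω₃, ω₄, ω₅, ω₆ }, { ω₂, ω₃, ω₄, ω₅, ω₆ }, Ω } (|σ(𝒜)| = 64).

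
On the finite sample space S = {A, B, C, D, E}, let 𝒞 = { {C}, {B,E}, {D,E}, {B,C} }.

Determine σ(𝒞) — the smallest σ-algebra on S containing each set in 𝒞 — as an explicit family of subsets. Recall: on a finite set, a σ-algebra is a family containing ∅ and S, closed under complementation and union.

σ(𝒞) (32 sets): { {}, {A}, {B}, {C}, {D}, {E}, {A,B}, {A,C}, {A,D}, {A,E}, {B,C}, {B,D}, {B,E}, {C,D}, {C,E}, {D,E}, {A,B,C}, {A,B,D}, {A,B,E}, {A,C,D}, {A,C,E}, {A,D,E}, {B,C,D}, {B,C,E}, {B,D,E}, {C,D,E}, {A,B,C,D}, {A,B,C,E}, {A,B,D,E}, {A,C,D,E}, {B,C,D,E}, S }

Derivation:
Take S₀ = 𝒞 ∪ {∅, S} = { {}, {C}, {B,C}, {B,E}, {D,E}, S }.
Iteration 1: 8 new —
  {A,B,C}  = {D,E}ᶜ
  {A,C,D}  = {B,E}ᶜ
  {A,D,E}  = {B,C}ᶜ
  {B,C,E}  = {C} ∪ {B,E}
  {B,D,E}  = {D,E} ∪ {B,E}
  {C,D,E}  = {D,E} ∪ {C}
  {A,B,D,E}  = {C}ᶜ
  {B,C,D,E}  = {D,E} ∪ {B,C}
  — 14 sets.
Iteration 2. New:
  {A}  = {B,C,D,E}ᶜ
  {A,B}  = {C,D,E}ᶜ
  {A,C}  = {B,D,E}ᶜ
  {A,D}  = {B,C,E}ᶜ
  {A,B,C,D}  = {A,B,C} ∪ {A,C,D}
  {A,B,C,E}  = {B,E} ∪ {A,B,C}
  {A,C,D,E}  = {A,D,E} ∪ {C,D,E}
  — 21 sets.
Iteration 3 adds 5:
  {B}  = {A,C,D,E}ᶜ
  {D}  = {A,B,C,E}ᶜ
  {E}  = {A,B,C,D}ᶜ
  {A,B,D}  = {A,D} ∪ {A,B}
  {A,B,E}  = {B,E} ∪ {A,B}
  — 26 sets.
Iteration 4 (6 new):
  {A,E}  = {E} ∪ {A}
  {B,D}  = {B} ∪ {D}
  {C,D}  = {A,B,E}ᶜ
  {C,E}  = {A,B,D}ᶜ
  {A,C,E}  = {E} ∪ {A,C}
  {B,C,D}  = {B,C} ∪ {D}
  — 32 sets.
Iteration 5: already closed under ᶜ and ∪.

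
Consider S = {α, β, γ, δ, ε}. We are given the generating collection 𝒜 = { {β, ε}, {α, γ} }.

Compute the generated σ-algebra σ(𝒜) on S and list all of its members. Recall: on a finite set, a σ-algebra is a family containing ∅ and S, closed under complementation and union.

Answer: σ(𝒜) = { {}, {δ}, {α, γ}, {β, ε}, {α, γ, δ}, {β, δ, ε}, {α, β, γ, ε}, S }

Derivation:
Seed the family with 𝒜 together with ∅ and S: { {}, {α, γ}, {β, ε}, S }.
Round 1. New:
  {α, γ, δ}  = S∖{β, ε}
  {β, δ, ε}  = S∖{α, γ}
  {α, β, γ, ε}  = {β, ε} ∪ {α, γ}
  [7 total]
Round 2. New:
  {δ}  = S∖{α, β, γ, ε}
  [8 total]
Round 3: closed — nothing new.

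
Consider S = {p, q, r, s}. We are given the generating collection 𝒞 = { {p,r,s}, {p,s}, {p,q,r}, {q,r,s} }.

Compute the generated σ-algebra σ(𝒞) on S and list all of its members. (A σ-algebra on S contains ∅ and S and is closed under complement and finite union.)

|σ(𝒞)| = 16.  σ(𝒞) = { ∅, {p}, {q}, {r}, {s}, {p,q}, {p,r}, {p,s}, {q,r}, {q,s}, {r,s}, {p,q,r}, {p,q,s}, {p,r,s}, {q,r,s}, S }

Working:
Take S₀ = 𝒞 ∪ {∅, S} = { ∅, {p,s}, {p,q,r}, {p,r,s}, {q,r,s}, S }.
Iteration 1 adds 4:
  {p}  = S∖{q,r,s}
  {q}  = S∖{p,r,s}
  {s}  = S∖{p,q,r}
  {q,r}  = S∖{p,s}
  |family| = 10
Iteration 2: 3 new —
  {p,q}  = {q} ∪ {p}
  {q,s}  = {q} ∪ {s}
  {p,q,s}  = {q} ∪ {p,s}
  |family| = 13
Iteration 3. New:
  {r}  = S∖{p,q,s}
  {p,r}  = S∖{q,s}
  {r,s}  = S∖{p,q}
  |family| = 16
Iteration 4: stable.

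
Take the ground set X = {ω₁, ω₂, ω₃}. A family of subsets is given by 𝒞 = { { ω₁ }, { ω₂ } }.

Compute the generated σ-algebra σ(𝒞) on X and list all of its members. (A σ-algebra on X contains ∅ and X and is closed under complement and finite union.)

|σ(𝒞)| = 8.  σ(𝒞) = { ∅, { ω₁ }, { ω₂ }, { ω₃ }, { ω₁, ω₂ }, { ω₁, ω₃ }, { ω₂, ω₃ }, X }

Check:
Seed the family with 𝒞 together with ∅ and X: { ∅, { ω₁ }, { ω₂ }, X }.
Iteration 1. New:
  { ω₁, ω₂ }  = { ω₁ } ∪ { ω₂ }
  { ω₁, ω₃ }  = complement { ω₂ }
  { ω₂, ω₃ }  = complement { ω₁ }
  (now 7)
Iteration 2. New:
  { ω₃ }  = complement { ω₁, ω₂ }
  (now 8)
Iteration 3 adds nothing — fixpoint reached.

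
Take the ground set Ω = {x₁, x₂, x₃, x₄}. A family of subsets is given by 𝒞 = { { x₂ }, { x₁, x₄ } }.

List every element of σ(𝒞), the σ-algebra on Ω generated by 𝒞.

|σ(𝒞)| = 8.  σ(𝒞) = { ∅, { x₂ }, { x₃ }, { x₁, x₄ }, { x₂, x₃ }, { x₁, x₂, x₄ }, { x₁, x₃, x₄ }, Ω }

Check:
Start: 𝒞 ∪ {∅, Ω} = { ∅, { x₂ }, { x₁, x₄ }, Ω }.
Iteration 1. New:
  { x₂, x₃ }  = complement { x₁, x₄ }
  { x₁, x₂, x₄ }  = { x₂ } ∪ { x₁, x₄ }
  { x₁, x₃, x₄ }  = complement { x₂ }
  [7 total]
Iteration 2. New:
  { x₃ }  = complement { x₁, x₂, x₄ }
  [8 total]
Iteration 3: no new sets; the family is a σ-algebra.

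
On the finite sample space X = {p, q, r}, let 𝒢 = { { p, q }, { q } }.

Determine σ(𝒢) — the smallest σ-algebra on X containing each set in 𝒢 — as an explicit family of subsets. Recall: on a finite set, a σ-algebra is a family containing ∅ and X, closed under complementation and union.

|σ(𝒢)| = 8.  σ(𝒢) = { {  }, { p }, { q }, { r }, { p, q }, { p, r }, { q, r }, X }

Check:
Start: 𝒢 ∪ {∅, X} = { {  }, { q }, { p, q }, X }.
Step 1. New:
  { r }  = { p, q }ᶜ
  { p, r }  = { q }ᶜ
  — 6 sets.
Step 2: +1 →
  { q, r }  = { r } ∪ { q }
  — 7 sets.
Step 3 (1 new):
  { p }  = { q, r }ᶜ
  — 8 sets.
Step 4: already closed under ᶜ and ∪.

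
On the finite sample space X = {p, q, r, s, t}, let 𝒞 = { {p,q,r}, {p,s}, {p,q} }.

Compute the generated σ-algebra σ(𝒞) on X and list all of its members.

|σ(𝒞)| = 32.  σ(𝒞) = { {}, {p}, {q}, {r}, {s}, {t}, {p,q}, {p,r}, {p,s}, {p,t}, {q,r}, {q,s}, {q,t}, {r,s}, {r,t}, {s,t}, {p,q,r}, {p,q,s}, {p,q,t}, {p,r,s}, {p,r,t}, {p,s,t}, {q,r,s}, {q,r,t}, {q,s,t}, {r,s,t}, {p,q,r,s}, {p,q,r,t}, {p,q,s,t}, {p,r,s,t}, {q,r,s,t}, X }

Working:
Initial family (5 sets): { {}, {p,q}, {p,s}, {p,q,r}, X }.
Iteration 1 adds 5:
  {s,t}  = complement {p,q,r}
  {p,q,s}  = {p,s} ∪ {p,q}
  {q,r,t}  = complement {p,s}
  {r,s,t}  = complement {p,q}
  {p,q,r,s}  = {p,q,r} ∪ {p,s}
  |family| = 10
Iteration 2 adds 7:
  {t}  = complement {p,q,r,s}
  {r,t}  = complement {p,q,s}
  {p,s,t}  = {s,t} ∪ {p,s}
  {p,q,r,t}  = {p,q,r} ∪ {q,r,t}
  {p,q,s,t}  = {p,q} ∪ {s,t}
  {p,r,s,t}  = {r,s,t} ∪ {p,s}
  {q,r,s,t}  = {r,s,t} ∪ {q,r,t}
  |family| = 17
Iteration 3: +6 →
  {p}  = complement {q,r,s,t}
  {q}  = complement {p,r,s,t}
  {r}  = complement {p,q,s,t}
  {s}  = complement {p,q,r,t}
  {q,r}  = complement {p,s,t}
  {p,q,t}  = {p,q} ∪ {t}
  |family| = 23
Iteration 4: +9 →
  {p,r}  = {r} ∪ {p}
  {p,t}  = {t} ∪ {p}
  {q,s}  = {q} ∪ {s}
  {q,t}  = {q} ∪ {t}
  {r,s}  = complement {p,q,t}
  {p,r,s}  = {r} ∪ {p,s}
  {p,r,t}  = {r,t} ∪ {p}
  {q,r,s}  = {q,r} ∪ {s}
  {q,s,t}  = {q} ∪ {s,t}
  |family| = 32
Iteration 5 adds nothing — fixpoint reached.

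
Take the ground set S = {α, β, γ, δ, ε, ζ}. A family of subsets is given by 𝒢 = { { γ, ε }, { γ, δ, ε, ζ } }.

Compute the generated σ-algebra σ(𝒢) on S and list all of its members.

Initial family (4 sets): { ∅, { γ, ε }, { γ, δ, ε, ζ }, S }.
Round 1. New:
  { α, β }  = complement { γ, δ, ε, ζ }
  { α, β, δ, ζ }  = complement { γ, ε }
Round 2. New:
  { α, β, γ, ε }  = { α, β } ∪ { γ, ε }
Round 3 adds 1:
  { δ, ζ }  = complement { α, β, γ, ε }
Round 4: closed — nothing new.

σ(𝒢) = { ∅, { α, β }, { γ, ε }, { δ, ζ }, { α, β, γ, ε }, { α, β, δ, ζ }, { γ, δ, ε, ζ }, S }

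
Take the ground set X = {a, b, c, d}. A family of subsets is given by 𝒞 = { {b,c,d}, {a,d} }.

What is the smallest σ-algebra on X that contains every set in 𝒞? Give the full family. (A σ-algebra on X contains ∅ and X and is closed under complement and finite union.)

σ(𝒞) (8 sets): { ∅, {a}, {d}, {a,d}, {b,c}, {a,b,c}, {b,c,d}, X }

Derivation:
Begin from { ∅, {a,d}, {b,c,d}, X } (that is, 𝒞 plus ∅ and X).
Pass 1: +2 →
  {a}  = {b,c,d}ᶜ
  {b,c}  = {a,d}ᶜ
  (now 6)
Pass 2 adds 1:
  {a,b,c}  = {b,c} ∪ {a}
  (now 7)
Pass 3. New:
  {d}  = {a,b,c}ᶜ
  (now 8)
Pass 4: no new sets; the family is a σ-algebra.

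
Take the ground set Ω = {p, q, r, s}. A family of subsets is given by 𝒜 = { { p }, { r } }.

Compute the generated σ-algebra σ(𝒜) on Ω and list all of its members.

Start: 𝒜 ∪ {∅, Ω} = { {}, { p }, { r }, Ω }.
Iteration 1: 3 new —
  { p, r }  = { r } ∪ { p }
  { p, q, s }  = { r }ᶜ
  { q, r, s }  = { p }ᶜ
  — 7 sets.
Iteration 2 adds 1:
  { q, s }  = { p, r }ᶜ
  — 8 sets.
Iteration 3: no new sets; the family is a σ-algebra.

σ(𝒜) = { {}, { p }, { r }, { p, r }, { q, s }, { p, q, s }, { q, r, s }, Ω }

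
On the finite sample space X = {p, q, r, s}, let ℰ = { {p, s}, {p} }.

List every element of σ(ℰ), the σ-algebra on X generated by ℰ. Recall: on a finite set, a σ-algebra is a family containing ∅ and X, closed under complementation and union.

Initial family (4 sets): { {}, {p}, {p, s}, X }.
Round 1 adds 2:
  {q, r}  = complement {p, s}
  {q, r, s}  = complement {p}
  (now 6)
Round 2: 1 new —
  {p, q, r}  = {q, r} ∪ {p}
  (now 7)
Round 3. New:
  {s}  = complement {p, q, r}
  (now 8)
Round 4 adds nothing — fixpoint reached.

Therefore σ(ℰ) = { {}, {p}, {s}, {p, s}, {q, r}, {p, q, r}, {q, r, s}, X } (|σ(ℰ)| = 8).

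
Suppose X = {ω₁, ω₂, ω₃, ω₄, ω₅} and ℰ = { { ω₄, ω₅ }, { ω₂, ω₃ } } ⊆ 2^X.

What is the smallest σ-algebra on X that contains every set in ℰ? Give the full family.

Seed the family with ℰ together with ∅ and X: { ∅, { ω₂, ω₃ }, { ω₄, ω₅ }, X }.
Step 1. New:
  { ω₁, ω₂, ω₃ }  = ᶜ of { ω₄, ω₅ }
  { ω₁, ω₄, ω₅ }  = ᶜ of { ω₂, ω₃ }
  { ω₂, ω₃, ω₄, ω₅ }  = { ω₄, ω₅ } ∪ { ω₂, ω₃ }
  — 7 sets.
Step 2 adds 1:
  { ω₁ }  = ᶜ of { ω₂, ω₃, ω₄, ω₅ }
  — 8 sets.
Step 3: no new sets; the family is a σ-algebra.

σ(ℰ) = { ∅, { ω₁ }, { ω₂, ω₃ }, { ω₄, ω₅ }, { ω₁, ω₂, ω₃ }, { ω₁, ω₄, ω₅ }, { ω₂, ω₃, ω₄, ω₅ }, X }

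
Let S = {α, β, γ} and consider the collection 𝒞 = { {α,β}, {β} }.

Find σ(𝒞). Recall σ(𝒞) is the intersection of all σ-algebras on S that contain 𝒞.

Start: 𝒞 ∪ {∅, S} = { {}, {β}, {α,β}, S }.
Step 1. New:
  {γ}  = complement {α,β}
  {α,γ}  = complement {β}
  |family| = 6
Step 2. New:
  {β,γ}  = {γ} ∪ {β}
  |family| = 7
Step 3: +1 →
  {α}  = complement {β,γ}
  |family| = 8
After Step 4 the family is unchanged; done.

Hence σ(𝒞) has 8 members: { {}, {α}, {β}, {γ}, {α,β}, {α,γ}, {β,γ}, S }.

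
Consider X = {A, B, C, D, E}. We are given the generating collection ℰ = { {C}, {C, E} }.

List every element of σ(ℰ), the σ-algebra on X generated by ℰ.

Start: ℰ ∪ {∅, X} = { {}, {C}, {C, E}, X }.
Pass 1. New:
  {A, B, D}  = X∖{C, E}
  {A, B, D, E}  = X∖{C}
  (now 6)
Pass 2 (1 new):
  {A, B, C, D}  = {C} ∪ {A, B, D}
  (now 7)
Pass 3: +1 →
  {E}  = X∖{A, B, C, D}
  (now 8)
Pass 4: no new sets; the family is a σ-algebra.

Therefore σ(ℰ) = { {}, {C}, {E}, {C, E}, {A, B, D}, {A, B, C, D}, {A, B, D, E}, X } (|σ(ℰ)| = 8).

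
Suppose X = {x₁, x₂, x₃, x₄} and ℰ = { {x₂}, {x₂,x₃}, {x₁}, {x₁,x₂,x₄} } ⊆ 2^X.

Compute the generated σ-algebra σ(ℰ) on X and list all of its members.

Start: ℰ ∪ {∅, X} = { {}, {x₁}, {x₂}, {x₂,x₃}, {x₁,x₂,x₄}, X }.
Step 1 adds 6:
  {x₃}  = X∖{x₁,x₂,x₄}
  {x₁,x₂}  = {x₂} ∪ {x₁}
  {x₁,x₄}  = X∖{x₂,x₃}
  {x₁,x₂,x₃}  = {x₂,x₃} ∪ {x₁}
  {x₁,x₃,x₄}  = X∖{x₂}
  {x₂,x₃,x₄}  = X∖{x₁}
  — 12 sets.
Step 2: 3 new —
  {x₄}  = X∖{x₁,x₂,x₃}
  {x₁,x₃}  = {x₃} ∪ {x₁}
  {x₃,x₄}  = X∖{x₁,x₂}
  — 15 sets.
Step 3: +1 →
  {x₂,x₄}  = X∖{x₁,x₃}
  — 16 sets.
Step 4: closed — nothing new.

Hence σ(ℰ) has 16 members: { {}, {x₁}, {x₂}, {x₃}, {x₄}, {x₁,x₂}, {x₁,x₃}, {x₁,x₄}, {x₂,x₃}, {x₂,x₄}, {x₃,x₄}, {x₁,x₂,x₃}, {x₁,x₂,x₄}, {x₁,x₃,x₄}, {x₂,x₃,x₄}, X }.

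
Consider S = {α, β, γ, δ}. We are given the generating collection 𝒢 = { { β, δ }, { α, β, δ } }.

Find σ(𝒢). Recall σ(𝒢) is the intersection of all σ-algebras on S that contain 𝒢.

Start: 𝒢 ∪ {∅, S} = { ∅, { β, δ }, { α, β, δ }, S }.
Pass 1 adds 2:
  { γ }  = { α, β, δ }ᶜ
  { α, γ }  = { β, δ }ᶜ
Pass 2 adds 1:
  { β, γ, δ }  = { γ } ∪ { β, δ }
Pass 3 (1 new):
  { α }  = { β, γ, δ }ᶜ
Pass 4: already closed under ᶜ and ∪.

σ(𝒢) = { ∅, { α }, { γ }, { α, γ }, { β, δ }, { α, β, δ }, { β, γ, δ }, S }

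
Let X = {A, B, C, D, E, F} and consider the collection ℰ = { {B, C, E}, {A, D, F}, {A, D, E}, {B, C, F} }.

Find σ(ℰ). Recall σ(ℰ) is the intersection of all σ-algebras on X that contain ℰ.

σ(ℰ) = { {}, {E}, {F}, {A, D}, {B, C}, {E, F}, {A, D, E}, {A, D, F}, {B, C, E}, {B, C, F}, {A, B, C, D}, {A, D, E, F}, {B, C, E, F}, {A, B, C, D, E}, {A, B, C, D, F}, X }

Check:
Initial family (6 sets): { {}, {A, D, E}, {A, D, F}, {B, C, E}, {B, C, F}, X }.
Iteration 1: 4 new —
  {A, D, E, F}  = {A, D, E} ∪ {A, D, F}
  {B, C, E, F}  = {B, C, E} ∪ {B, C, F}
  {A, B, C, D, E}  = {A, D, E} ∪ {B, C, E}
  {A, B, C, D, F}  = {B, C, F} ∪ {A, D, F}
Iteration 2: 4 new —
  {E}  = X∖{A, B, C, D, F}
  {F}  = X∖{A, B, C, D, E}
  {A, D}  = X∖{B, C, E, F}
  {B, C}  = X∖{A, D, E, F}
Iteration 3: 2 new —
  {E, F}  = {E} ∪ {F}
  {A, B, C, D}  = {B, C} ∪ {A, D}
After Iteration 4 the family is unchanged; done.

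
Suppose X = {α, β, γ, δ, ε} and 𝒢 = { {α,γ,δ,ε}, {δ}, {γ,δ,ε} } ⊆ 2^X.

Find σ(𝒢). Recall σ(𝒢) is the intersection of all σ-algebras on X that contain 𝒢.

Begin from { {}, {δ}, {γ,δ,ε}, {α,γ,δ,ε}, X } (that is, 𝒢 plus ∅ and X).
Iteration 1: +3 →
  {β}  = complement {α,γ,δ,ε}
  {α,β}  = complement {γ,δ,ε}
  {α,β,γ,ε}  = complement {δ}
  — 8 sets.
Iteration 2. New:
  {β,δ}  = {δ} ∪ {β}
  {α,β,δ}  = {δ} ∪ {α,β}
  {β,γ,δ,ε}  = {β} ∪ {γ,δ,ε}
  — 11 sets.
Iteration 3: +3 →
  {α}  = complement {β,γ,δ,ε}
  {γ,ε}  = complement {α,β,δ}
  {α,γ,ε}  = complement {β,δ}
  — 14 sets.
Iteration 4. New:
  {α,δ}  = {δ} ∪ {α}
  {β,γ,ε}  = {γ,ε} ∪ {β}
  — 16 sets.
Iteration 5: stable.

|σ(𝒢)| = 16.  σ(𝒢) = { {}, {α}, {β}, {δ}, {α,β}, {α,δ}, {β,δ}, {γ,ε}, {α,β,δ}, {α,γ,ε}, {β,γ,ε}, {γ,δ,ε}, {α,β,γ,ε}, {α,γ,δ,ε}, {β,γ,δ,ε}, X }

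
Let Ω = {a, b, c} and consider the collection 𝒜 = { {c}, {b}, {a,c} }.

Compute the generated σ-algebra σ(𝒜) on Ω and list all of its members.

Take S₀ = 𝒜 ∪ {∅, Ω} = { {}, {b}, {c}, {a,c}, Ω }.
Step 1 (2 new):
  {a,b}  = ᶜ of {c}
  {b,c}  = {c} ∪ {b}
  (now 7)
Step 2: 1 new —
  {a}  = ᶜ of {b,c}
  (now 8)
Step 3: no new sets; the family is a σ-algebra.

|σ(𝒜)| = 8.  σ(𝒜) = { {}, {a}, {b}, {c}, {a,b}, {a,c}, {b,c}, Ω }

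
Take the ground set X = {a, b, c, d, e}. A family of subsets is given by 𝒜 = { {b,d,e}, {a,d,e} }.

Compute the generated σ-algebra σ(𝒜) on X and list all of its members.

Answer: σ(𝒜) = { {}, {a}, {b}, {c}, {a,b}, {a,c}, {b,c}, {d,e}, {a,b,c}, {a,d,e}, {b,d,e}, {c,d,e}, {a,b,d,e}, {a,c,d,e}, {b,c,d,e}, X }

Derivation:
Start: 𝒜 ∪ {∅, X} = { {}, {a,d,e}, {b,d,e}, X }.
Round 1: +3 →
  {a,c}  = X∖{b,d,e}
  {b,c}  = X∖{a,d,e}
  {a,b,d,e}  = {b,d,e} ∪ {a,d,e}
  |family| = 7
Round 2. New:
  {c}  = X∖{a,b,d,e}
  {a,b,c}  = {b,c} ∪ {a,c}
  {a,c,d,e}  = {a,d,e} ∪ {a,c}
  {b,c,d,e}  = {b,c} ∪ {b,d,e}
  |family| = 11
Round 3: 3 new —
  {a}  = X∖{b,c,d,e}
  {b}  = X∖{a,c,d,e}
  {d,e}  = X∖{a,b,c}
  |family| = 14
Round 4 adds 2:
  {a,b}  = {b} ∪ {a}
  {c,d,e}  = {c} ∪ {d,e}
  |family| = 16
Round 5: already closed under ᶜ and ∪.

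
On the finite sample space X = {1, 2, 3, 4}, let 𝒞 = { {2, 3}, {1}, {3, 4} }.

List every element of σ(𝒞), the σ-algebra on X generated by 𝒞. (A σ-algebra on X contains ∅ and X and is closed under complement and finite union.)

Start: 𝒞 ∪ {∅, X} = { {}, {1}, {2, 3}, {3, 4}, X }.
Step 1. New:
  {1, 2}  = X∖{3, 4}
  {1, 4}  = X∖{2, 3}
  {1, 2, 3}  = {2, 3} ∪ {1}
  {1, 3, 4}  = {3, 4} ∪ {1}
  {2, 3, 4}  = X∖{1}
  — 10 sets.
Step 2: +3 →
  {2}  = X∖{1, 3, 4}
  {4}  = X∖{1, 2, 3}
  {1, 2, 4}  = {1, 2} ∪ {1, 4}
  — 13 sets.
Step 3: +2 →
  {3}  = X∖{1, 2, 4}
  {2, 4}  = {4} ∪ {2}
  — 15 sets.
Step 4 (1 new):
  {1, 3}  = X∖{2, 4}
  — 16 sets.
Step 5: closed — nothing new.

Hence σ(𝒞) has 16 members: { {}, {1}, {2}, {3}, {4}, {1, 2}, {1, 3}, {1, 4}, {2, 3}, {2, 4}, {3, 4}, {1, 2, 3}, {1, 2, 4}, {1, 3, 4}, {2, 3, 4}, X }.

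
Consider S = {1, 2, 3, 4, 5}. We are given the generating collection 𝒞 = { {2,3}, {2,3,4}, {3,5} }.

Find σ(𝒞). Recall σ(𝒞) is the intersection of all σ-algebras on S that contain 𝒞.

Take S₀ = 𝒞 ∪ {∅, S} = { {}, {2,3}, {3,5}, {2,3,4}, S }.
Pass 1: +5 →
  {1,5}  = S∖{2,3,4}
  {1,2,4}  = S∖{3,5}
  {1,4,5}  = S∖{2,3}
  {2,3,5}  = {2,3} ∪ {3,5}
  {2,3,4,5}  = {2,3,4} ∪ {3,5}
  (now 10)
Pass 2. New:
  {1}  = S∖{2,3,4,5}
  {1,4}  = S∖{2,3,5}
  {1,3,5}  = {1,5} ∪ {3,5}
  {1,2,3,4}  = {2,3,4} ∪ {1,2,4}
  {1,2,3,5}  = {2,3,5} ∪ {1,5}
  {1,2,4,5}  = {1,4,5} ∪ {1,2,4}
  {1,3,4,5}  = {1,4,5} ∪ {3,5}
  (now 17)
Pass 3 adds 6:
  {2}  = S∖{1,3,4,5}
  {3}  = S∖{1,2,4,5}
  {4}  = S∖{1,2,3,5}
  {5}  = S∖{1,2,3,4}
  {2,4}  = S∖{1,3,5}
  {1,2,3}  = {2,3} ∪ {1}
  (now 23)
Pass 4. New:
  {1,2}  = {2} ∪ {1}
  {1,3}  = {3} ∪ {1}
  {2,5}  = {2} ∪ {5}
  {3,4}  = {3} ∪ {4}
  {4,5}  = S∖{1,2,3}
  {1,2,5}  = {2} ∪ {1,5}
  {1,3,4}  = {3} ∪ {1,4}
  {2,4,5}  = {5} ∪ {2,4}
  {3,4,5}  = {4} ∪ {3,5}
  (now 32)
Pass 5 adds nothing — fixpoint reached.

Hence σ(𝒞) has 32 members: { {}, {1}, {2}, {3}, {4}, {5}, {1,2}, {1,3}, {1,4}, {1,5}, {2,3}, {2,4}, {2,5}, {3,4}, {3,5}, {4,5}, {1,2,3}, {1,2,4}, {1,2,5}, {1,3,4}, {1,3,5}, {1,4,5}, {2,3,4}, {2,3,5}, {2,4,5}, {3,4,5}, {1,2,3,4}, {1,2,3,5}, {1,2,4,5}, {1,3,4,5}, {2,3,4,5}, S }.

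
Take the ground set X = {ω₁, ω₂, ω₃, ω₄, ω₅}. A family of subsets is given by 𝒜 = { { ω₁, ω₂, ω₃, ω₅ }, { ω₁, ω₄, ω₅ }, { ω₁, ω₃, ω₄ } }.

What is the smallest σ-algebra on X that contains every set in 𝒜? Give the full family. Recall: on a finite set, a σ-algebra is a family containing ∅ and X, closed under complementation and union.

σ(𝒜) = { {  }, { ω₁ }, { ω₂ }, { ω₃ }, { ω₄ }, { ω₅ }, { ω₁, ω₂ }, { ω₁, ω₃ }, { ω₁, ω₄ }, { ω₁, ω₅ }, { ω₂, ω₃ }, { ω₂, ω₄ }, { ω₂, ω₅ }, { ω₃, ω₄ }, { ω₃, ω₅ }, { ω₄, ω₅ }, { ω₁, ω₂, ω₃ }, { ω₁, ω₂, ω₄ }, { ω₁, ω₂, ω₅ }, { ω₁, ω₃, ω₄ }, { ω₁, ω₃, ω₅ }, { ω₁, ω₄, ω₅ }, { ω₂, ω₃, ω₄ }, { ω₂, ω₃, ω₅ }, { ω₂, ω₄, ω₅ }, { ω₃, ω₄, ω₅ }, { ω₁, ω₂, ω₃, ω₄ }, { ω₁, ω₂, ω₃, ω₅ }, { ω₁, ω₂, ω₄, ω₅ }, { ω₁, ω₃, ω₄, ω₅ }, { ω₂, ω₃, ω₄, ω₅ }, X }

Trace:
Start: 𝒜 ∪ {∅, X} = { {  }, { ω₁, ω₃, ω₄ }, { ω₁, ω₄, ω₅ }, { ω₁, ω₂, ω₃, ω₅ }, X }.
Round 1: +4 →
  { ω₄ }  = X∖{ ω₁, ω₂, ω₃, ω₅ }
  { ω₂, ω₃ }  = X∖{ ω₁, ω₄, ω₅ }
  { ω₂, ω₅ }  = X∖{ ω₁, ω₃, ω₄ }
  { ω₁, ω₃, ω₄, ω₅ }  = { ω₁, ω₄, ω₅ } ∪ { ω₁, ω₃, ω₄ }
  |family| = 9
Round 2 (6 new):
  { ω₂ }  = X∖{ ω₁, ω₃, ω₄, ω₅ }
  { ω₂, ω₃, ω₄ }  = { ω₂, ω₃ } ∪ { ω₄ }
  { ω₂, ω₃, ω₅ }  = { ω₂, ω₅ } ∪ { ω₂, ω₃ }
  { ω₂, ω₄, ω₅ }  = { ω₂, ω₅ } ∪ { ω₄ }
  { ω₁, ω₂, ω₃, ω₄ }  = { ω₁, ω₃, ω₄ } ∪ { ω₂, ω₃ }
  { ω₁, ω₂, ω₄, ω₅ }  = { ω₁, ω₄, ω₅ } ∪ { ω₂, ω₅ }
  |family| = 15
Round 3. New:
  { ω₃ }  = X∖{ ω₁, ω₂, ω₄, ω₅ }
  { ω₅ }  = X∖{ ω₁, ω₂, ω₃, ω₄ }
  { ω₁, ω₃ }  = X∖{ ω₂, ω₄, ω₅ }
  { ω₁, ω₄ }  = X∖{ ω₂, ω₃, ω₅ }
  { ω₁, ω₅ }  = X∖{ ω₂, ω₃, ω₄ }
  { ω₂, ω₄ }  = { ω₄ } ∪ { ω₂ }
  { ω₂, ω₃, ω₄, ω₅ }  = { ω₂, ω₅ } ∪ { ω₂, ω₃, ω₄ }
  |family| = 22
Round 4 adds 8:
  { ω₁ }  = X∖{ ω₂, ω₃, ω₄, ω₅ }
  { ω₃, ω₄ }  = { ω₃ } ∪ { ω₄ }
  { ω₃, ω₅ }  = { ω₅ } ∪ { ω₃ }
  { ω₄, ω₅ }  = { ω₅ } ∪ { ω₄ }
  { ω₁, ω₂, ω₃ }  = { ω₂ } ∪ { ω₁, ω₃ }
  { ω₁, ω₂, ω₄ }  = { ω₂ } ∪ { ω₁, ω₄ }
  { ω₁, ω₂, ω₅ }  = { ω₂, ω₅ } ∪ { ω₁, ω₅ }
  { ω₁, ω₃, ω₅ }  = X∖{ ω₂, ω₄ }
  |family| = 30
Round 5. New:
  { ω₁, ω₂ }  = { ω₂ } ∪ { ω₁ }
  { ω₃, ω₄, ω₅ }  = { ω₃, ω₄ } ∪ { ω₅ }
  |family| = 32
After Round 6 the family is unchanged; done.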